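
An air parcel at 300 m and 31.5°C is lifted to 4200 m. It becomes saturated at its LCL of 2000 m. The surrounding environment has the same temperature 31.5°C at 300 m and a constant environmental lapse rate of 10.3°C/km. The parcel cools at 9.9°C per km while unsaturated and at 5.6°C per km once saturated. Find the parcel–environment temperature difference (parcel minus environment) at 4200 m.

+11.02°C (parcel warmer than environment)

Parcel:
  Dry to 2000 m: -9.9 × 1.7 km = -16.83°C, so T = 14.67°C.
  Saturated to 4200 m: -5.6 × 2.2 km = -12.32°C, so T = 2.35°C.
Environment:
  Environment to 4200 m: -10.3 × 3.9 km = -40.17°C, so T = -8.67°C.
T_parcel − T_env = 2.35 − (-8.67) = +11.02°C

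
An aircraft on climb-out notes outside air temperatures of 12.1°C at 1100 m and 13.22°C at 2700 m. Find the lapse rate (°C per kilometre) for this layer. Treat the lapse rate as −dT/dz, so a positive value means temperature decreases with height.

-0.7°C/km

Γ = −ΔT/Δz = (12.1 − 13.22) / (2700 − 1100) m
  = -1.12°C / 1.6 km = -0.7°C/km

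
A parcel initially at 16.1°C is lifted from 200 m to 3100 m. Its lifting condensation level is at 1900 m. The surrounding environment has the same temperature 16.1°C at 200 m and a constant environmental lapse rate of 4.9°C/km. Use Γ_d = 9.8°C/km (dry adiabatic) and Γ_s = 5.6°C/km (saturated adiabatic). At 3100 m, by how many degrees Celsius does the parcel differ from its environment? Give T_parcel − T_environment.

-9.17°C (parcel cooler than environment)

Parcel:
  200–1900 m, dry: Δz = 1.7 km ⇒ ΔT = -16.66°C; T = -0.56°C
  1900–3100 m, saturated: Δz = 1.2 km ⇒ ΔT = -6.72°C; T = -7.28°C
Environment:
  200–3100 m, environment: Δz = 2.9 km ⇒ ΔT = -14.21°C; T = 1.89°C
T_parcel − T_env = -7.28 − 1.89 = -9.17°C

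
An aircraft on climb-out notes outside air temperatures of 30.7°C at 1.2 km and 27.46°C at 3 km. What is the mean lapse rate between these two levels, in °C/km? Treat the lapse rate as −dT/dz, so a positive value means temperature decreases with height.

Γ = −ΔT/Δz = (30.7 − 27.46) / (3000 − 1200) m
  = 3.24°C / 1.8 km = 1.8°C/km

1.8°C/km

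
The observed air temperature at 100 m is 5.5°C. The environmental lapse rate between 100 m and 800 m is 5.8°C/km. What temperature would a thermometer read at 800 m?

From 100 m to 800 m (environmental): cools by 5.8 × 0.7 = 4.06°C, giving 1.44°C.

1.44°C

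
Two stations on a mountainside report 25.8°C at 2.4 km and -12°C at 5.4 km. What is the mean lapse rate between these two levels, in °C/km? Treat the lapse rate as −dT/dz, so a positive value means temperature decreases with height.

Γ = −ΔT/Δz = (25.8 − (-12)) / (5400 − 2400) m
  = 37.8°C / 3 km = 12.6°C/km

12.6°C/km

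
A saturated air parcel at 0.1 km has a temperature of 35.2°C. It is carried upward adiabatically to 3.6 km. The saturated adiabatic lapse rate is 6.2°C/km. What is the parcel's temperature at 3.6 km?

13.5°C

100 → 3600 m (saturated adiabatic, 6.2°C/km): ΔT = -6.2 × 3.5 = -21.7°C → T = 13.5°C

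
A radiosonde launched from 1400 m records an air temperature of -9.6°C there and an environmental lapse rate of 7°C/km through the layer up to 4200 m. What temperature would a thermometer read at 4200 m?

-29.2°C

1400 → 4200 m (environmental, 7°C/km): ΔT = -7 × 2.8 = -19.6°C → T = -29.2°C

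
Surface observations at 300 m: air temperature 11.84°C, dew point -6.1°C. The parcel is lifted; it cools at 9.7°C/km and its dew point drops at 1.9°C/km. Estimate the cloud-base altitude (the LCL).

T and T_d converge at 9.7 − 1.9 = 7.8°C per km
Height above start = (11.84 − (-6.1)) / 7.8 = 2.3 km
LCL altitude = 300 m + 2300 m = 2600 m

2600 m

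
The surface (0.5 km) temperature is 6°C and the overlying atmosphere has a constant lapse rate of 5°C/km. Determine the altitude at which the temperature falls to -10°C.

Height above start = (6 − (-10)) / 5 = 3.2 km
Altitude = 500 m + 3200 m = 3700 m

3.7 km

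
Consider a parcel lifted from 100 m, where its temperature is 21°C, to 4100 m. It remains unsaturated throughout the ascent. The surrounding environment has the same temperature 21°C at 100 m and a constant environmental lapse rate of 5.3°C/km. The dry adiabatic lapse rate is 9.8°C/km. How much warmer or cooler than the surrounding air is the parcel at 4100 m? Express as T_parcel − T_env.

-18°C (parcel cooler than environment)

Parcel:
  100 → 4100 m (dry, 9.8°C/km): ΔT = -9.8 × 4 = -39.2°C → T = -18.2°C
Environment:
  100 → 4100 m (environment, 5.3°C/km): ΔT = -5.3 × 4 = -21.2°C → T = -0.2°C
T_parcel − T_env = -18.2 − (-0.2) = -18°C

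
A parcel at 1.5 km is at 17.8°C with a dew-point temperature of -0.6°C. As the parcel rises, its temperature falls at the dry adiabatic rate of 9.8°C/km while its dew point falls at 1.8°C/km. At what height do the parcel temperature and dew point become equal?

3.8 km

T and T_d converge at 9.8 − 1.8 = 8°C per km
Height above start = (17.8 − (-0.6)) / 8 = 2.3 km
LCL altitude = 1500 m + 2300 m = 3800 m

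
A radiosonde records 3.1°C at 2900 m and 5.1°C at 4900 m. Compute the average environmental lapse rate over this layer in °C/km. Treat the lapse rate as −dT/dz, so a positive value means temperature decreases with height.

Γ = −ΔT/Δz = (3.1 − 5.1) / (4900 − 2900) m
  = -2°C / 2 km = -1°C/km

-1°C/km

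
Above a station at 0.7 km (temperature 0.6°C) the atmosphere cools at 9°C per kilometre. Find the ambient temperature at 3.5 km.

-24.6°C

700–3500 m, environmental: Δz = 2.8 km ⇒ ΔT = -25.2°C; T = -24.6°C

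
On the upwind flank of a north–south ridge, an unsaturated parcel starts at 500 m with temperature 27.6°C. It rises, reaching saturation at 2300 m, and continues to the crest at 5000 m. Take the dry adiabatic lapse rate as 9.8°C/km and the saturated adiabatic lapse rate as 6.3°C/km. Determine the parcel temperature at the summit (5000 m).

-7.05°C

Dry to 2300 m: -9.8 × 1.8 km = -17.64°C, so T = 9.96°C.
Saturated to 5000 m: -6.3 × 2.7 km = -17.01°C, so T = -7.05°C.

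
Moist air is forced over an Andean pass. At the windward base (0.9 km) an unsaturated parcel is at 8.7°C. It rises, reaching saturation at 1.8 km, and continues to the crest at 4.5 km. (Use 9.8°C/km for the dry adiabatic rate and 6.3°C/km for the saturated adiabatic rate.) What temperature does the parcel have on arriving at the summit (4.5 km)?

From 900 m to 1800 m (dry): cools by 9.8 × 0.9 = 8.82°C, giving -0.12°C.
From 1800 m to 4500 m (saturated): cools by 6.3 × 2.7 = 17.01°C, giving -17.13°C.

-17.13°C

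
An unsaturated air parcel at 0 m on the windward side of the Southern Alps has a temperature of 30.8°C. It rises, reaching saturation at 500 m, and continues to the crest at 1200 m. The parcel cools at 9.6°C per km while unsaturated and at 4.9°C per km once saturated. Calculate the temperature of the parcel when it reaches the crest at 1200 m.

22.57°C

From 0 m to 500 m (dry): cools by 9.6 × 0.5 = 4.8°C, giving 26°C.
From 500 m to 1200 m (saturated): cools by 4.9 × 0.7 = 3.43°C, giving 22.57°C.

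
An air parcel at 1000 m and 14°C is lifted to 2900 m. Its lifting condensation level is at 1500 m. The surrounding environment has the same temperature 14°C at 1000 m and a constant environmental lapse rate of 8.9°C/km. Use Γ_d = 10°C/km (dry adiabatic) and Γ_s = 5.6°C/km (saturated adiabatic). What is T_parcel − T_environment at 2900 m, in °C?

+4.07°C (parcel warmer than environment)

Parcel:
  Dry to 1500 m: -10 × 0.5 km = -5°C, so T = 9°C.
  Saturated to 2900 m: -5.6 × 1.4 km = -7.84°C, so T = 1.16°C.
Environment:
  Environment to 2900 m: -8.9 × 1.9 km = -16.91°C, so T = -2.91°C.
T_parcel − T_env = 1.16 − (-2.91) = +4.07°C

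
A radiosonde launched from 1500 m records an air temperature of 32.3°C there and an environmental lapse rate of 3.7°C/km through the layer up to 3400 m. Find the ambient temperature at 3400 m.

25.27°C

From 1500 m to 3400 m (environmental): cools by 3.7 × 1.9 = 7.03°C, giving 25.27°C.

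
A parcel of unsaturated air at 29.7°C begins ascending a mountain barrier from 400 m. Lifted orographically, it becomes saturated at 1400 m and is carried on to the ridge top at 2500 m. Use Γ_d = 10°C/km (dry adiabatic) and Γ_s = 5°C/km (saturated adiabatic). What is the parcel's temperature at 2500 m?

Dry to 1400 m: -10 × 1 km = -10°C, so T = 19.7°C.
Saturated to 2500 m: -5 × 1.1 km = -5.5°C, so T = 14.2°C.

14.2°C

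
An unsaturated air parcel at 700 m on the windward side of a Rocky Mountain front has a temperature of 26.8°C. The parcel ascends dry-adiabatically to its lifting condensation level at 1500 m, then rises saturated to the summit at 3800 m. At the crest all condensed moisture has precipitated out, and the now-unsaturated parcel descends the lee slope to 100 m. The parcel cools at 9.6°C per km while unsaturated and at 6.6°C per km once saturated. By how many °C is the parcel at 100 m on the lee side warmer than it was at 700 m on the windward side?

From 700 m to 1500 m (dry): cools by 9.6 × 0.8 = 7.68°C, giving 19.12°C.
From 1500 m to 3800 m (saturated): cools by 6.6 × 2.3 = 15.18°C, giving 3.94°C.
From 3800 m to 100 m (dry descent): warms by 9.6 × 3.7 = 35.52°C, giving 39.46°C.
Net change vs windward start: 39.46 − 26.8 = +12.66°C

+12.66°C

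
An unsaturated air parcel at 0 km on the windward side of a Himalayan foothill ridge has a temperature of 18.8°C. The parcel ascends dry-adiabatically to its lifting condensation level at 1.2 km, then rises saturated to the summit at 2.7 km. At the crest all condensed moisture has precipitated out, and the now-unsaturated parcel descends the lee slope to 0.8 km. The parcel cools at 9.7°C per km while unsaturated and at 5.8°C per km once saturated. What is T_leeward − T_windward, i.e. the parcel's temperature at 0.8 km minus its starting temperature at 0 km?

0 → 1200 m (dry, 9.7°C/km): ΔT = -9.7 × 1.2 = -11.64°C → T = 7.16°C
1200 → 2700 m (saturated, 5.8°C/km): ΔT = -5.8 × 1.5 = -8.7°C → T = -1.54°C
2700 → 800 m (dry descent, 9.7°C/km): ΔT = +9.7 × 1.9 = +18.43°C → T = 16.89°C
Net change vs windward start: 16.89 − 18.8 = -1.91°C

-1.91°C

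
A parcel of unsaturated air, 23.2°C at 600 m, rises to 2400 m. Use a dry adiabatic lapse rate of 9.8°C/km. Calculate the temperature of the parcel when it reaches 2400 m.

5.56°C

600 → 2400 m (dry adiabatic, 9.8°C/km): ΔT = -9.8 × 1.8 = -17.64°C → T = 5.56°C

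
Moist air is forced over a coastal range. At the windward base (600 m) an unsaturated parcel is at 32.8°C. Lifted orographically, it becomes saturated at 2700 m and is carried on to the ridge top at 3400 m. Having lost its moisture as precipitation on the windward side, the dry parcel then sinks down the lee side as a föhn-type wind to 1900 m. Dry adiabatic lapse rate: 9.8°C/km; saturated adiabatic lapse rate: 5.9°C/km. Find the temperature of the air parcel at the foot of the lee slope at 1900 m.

600–2700 m, dry: Δz = 2.1 km ⇒ ΔT = -20.58°C; T = 12.22°C
2700–3400 m, saturated: Δz = 0.7 km ⇒ ΔT = -4.13°C; T = 8.09°C
3400–1900 m, dry descent: Δz = 1.5 km ⇒ ΔT = +14.7°C; T = 22.79°C

22.79°C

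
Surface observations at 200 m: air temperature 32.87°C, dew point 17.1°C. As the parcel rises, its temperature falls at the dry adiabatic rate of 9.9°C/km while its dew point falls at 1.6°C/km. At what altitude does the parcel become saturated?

T and T_d converge at 9.9 − 1.6 = 8.3°C per km
Height above start = (32.87 − 17.1) / 8.3 = 1.9 km
LCL altitude = 200 m + 1900 m = 2100 m

2100 m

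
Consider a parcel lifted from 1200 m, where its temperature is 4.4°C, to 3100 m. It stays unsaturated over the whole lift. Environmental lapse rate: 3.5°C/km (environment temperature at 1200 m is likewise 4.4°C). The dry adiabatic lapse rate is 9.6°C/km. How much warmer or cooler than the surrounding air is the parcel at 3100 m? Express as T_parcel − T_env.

-11.59°C (parcel cooler than environment)

Parcel:
  From 1200 m to 3100 m (dry): cools by 9.6 × 1.9 = 18.24°C, giving -13.84°C.
Environment:
  From 1200 m to 3100 m (environment): cools by 3.5 × 1.9 = 6.65°C, giving -2.25°C.
T_parcel − T_env = -13.84 − (-2.25) = -11.59°C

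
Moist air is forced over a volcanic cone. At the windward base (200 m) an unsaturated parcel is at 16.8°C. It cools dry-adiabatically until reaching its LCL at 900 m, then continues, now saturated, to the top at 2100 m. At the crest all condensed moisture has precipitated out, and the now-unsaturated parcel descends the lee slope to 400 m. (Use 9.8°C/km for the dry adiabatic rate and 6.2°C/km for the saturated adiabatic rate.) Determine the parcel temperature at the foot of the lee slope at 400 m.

19.16°C

Dry to 900 m: -9.8 × 0.7 km = -6.86°C, so T = 9.94°C.
Saturated to 2100 m: -6.2 × 1.2 km = -7.44°C, so T = 2.5°C.
Dry descent to 400 m: +9.8 × 1.7 km = +16.66°C, so T = 19.16°C.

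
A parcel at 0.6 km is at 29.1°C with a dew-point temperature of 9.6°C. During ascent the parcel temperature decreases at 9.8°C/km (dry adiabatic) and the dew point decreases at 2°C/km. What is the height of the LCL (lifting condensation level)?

3.1 km

T and T_d converge at 9.8 − 2 = 7.8°C per km
Height above start = (29.1 − 9.6) / 7.8 = 2.5 km
LCL altitude = 600 m + 2500 m = 3100 m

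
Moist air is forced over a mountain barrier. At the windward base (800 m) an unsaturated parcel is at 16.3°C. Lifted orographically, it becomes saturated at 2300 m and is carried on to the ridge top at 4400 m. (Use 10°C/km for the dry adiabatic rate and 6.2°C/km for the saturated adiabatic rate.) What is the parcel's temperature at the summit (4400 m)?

-11.72°C

From 800 m to 2300 m (dry): cools by 10 × 1.5 = 15°C, giving 1.3°C.
From 2300 m to 4400 m (saturated): cools by 6.2 × 2.1 = 13.02°C, giving -11.72°C.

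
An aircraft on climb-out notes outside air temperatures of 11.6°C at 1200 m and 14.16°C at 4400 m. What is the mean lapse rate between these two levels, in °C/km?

-0.8°C/km

Γ = −ΔT/Δz = (11.6 − 14.16) / (4400 − 1200) m
  = -2.56°C / 3.2 km = -0.8°C/km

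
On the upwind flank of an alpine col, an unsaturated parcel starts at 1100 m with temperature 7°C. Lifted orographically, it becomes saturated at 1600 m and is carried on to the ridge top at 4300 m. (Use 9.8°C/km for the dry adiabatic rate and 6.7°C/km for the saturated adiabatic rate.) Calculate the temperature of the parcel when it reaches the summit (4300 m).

-15.99°C

Dry to 1600 m: -9.8 × 0.5 km = -4.9°C, so T = 2.1°C.
Saturated to 4300 m: -6.7 × 2.7 km = -18.09°C, so T = -15.99°C.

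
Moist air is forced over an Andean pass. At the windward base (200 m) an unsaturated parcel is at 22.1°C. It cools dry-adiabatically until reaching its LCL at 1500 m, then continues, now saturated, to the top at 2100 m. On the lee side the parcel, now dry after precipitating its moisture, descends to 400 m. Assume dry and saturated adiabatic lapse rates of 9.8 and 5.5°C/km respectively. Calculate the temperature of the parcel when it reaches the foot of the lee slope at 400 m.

22.72°C

200 → 1500 m (dry, 9.8°C/km): ΔT = -9.8 × 1.3 = -12.74°C → T = 9.36°C
1500 → 2100 m (saturated, 5.5°C/km): ΔT = -5.5 × 0.6 = -3.3°C → T = 6.06°C
2100 → 400 m (dry descent, 9.8°C/km): ΔT = +9.8 × 1.7 = +16.66°C → T = 22.72°C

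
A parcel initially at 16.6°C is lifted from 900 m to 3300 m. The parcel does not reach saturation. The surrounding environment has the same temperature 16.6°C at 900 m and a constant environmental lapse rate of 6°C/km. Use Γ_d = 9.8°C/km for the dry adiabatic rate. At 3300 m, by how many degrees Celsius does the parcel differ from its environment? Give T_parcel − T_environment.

Parcel:
  From 900 m to 3300 m (dry): cools by 9.8 × 2.4 = 23.52°C, giving -6.92°C.
Environment:
  From 900 m to 3300 m (environment): cools by 6 × 2.4 = 14.4°C, giving 2.2°C.
T_parcel − T_env = -6.92 − 2.2 = -9.12°C

-9.12°C (parcel cooler than environment)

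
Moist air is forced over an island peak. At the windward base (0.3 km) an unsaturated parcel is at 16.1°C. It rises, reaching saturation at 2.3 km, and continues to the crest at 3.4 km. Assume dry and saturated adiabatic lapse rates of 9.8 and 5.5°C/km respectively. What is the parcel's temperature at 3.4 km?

-9.55°C

300–2300 m, dry: Δz = 2 km ⇒ ΔT = -19.6°C; T = -3.5°C
2300–3400 m, saturated: Δz = 1.1 km ⇒ ΔT = -6.05°C; T = -9.55°C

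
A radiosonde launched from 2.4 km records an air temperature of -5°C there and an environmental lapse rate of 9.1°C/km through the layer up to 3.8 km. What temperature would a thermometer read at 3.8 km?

2400–3800 m, environmental: Δz = 1.4 km ⇒ ΔT = -12.74°C; T = -17.74°C

-17.74°C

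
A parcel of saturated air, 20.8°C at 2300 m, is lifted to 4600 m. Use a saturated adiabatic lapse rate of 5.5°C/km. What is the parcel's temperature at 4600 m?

From 2300 m to 4600 m (saturated adiabatic): cools by 5.5 × 2.3 = 12.65°C, giving 8.15°C.

8.15°C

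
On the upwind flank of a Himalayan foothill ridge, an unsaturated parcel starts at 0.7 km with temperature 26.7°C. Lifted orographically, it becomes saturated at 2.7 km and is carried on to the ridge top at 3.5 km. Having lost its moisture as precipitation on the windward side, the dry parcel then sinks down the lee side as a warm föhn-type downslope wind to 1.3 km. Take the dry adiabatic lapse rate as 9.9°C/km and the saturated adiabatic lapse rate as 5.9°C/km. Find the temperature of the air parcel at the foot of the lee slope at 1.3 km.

23.96°C

700–2700 m, dry: Δz = 2 km ⇒ ΔT = -19.8°C; T = 6.9°C
2700–3500 m, saturated: Δz = 0.8 km ⇒ ΔT = -4.72°C; T = 2.18°C
3500–1300 m, dry descent: Δz = 2.2 km ⇒ ΔT = +21.78°C; T = 23.96°C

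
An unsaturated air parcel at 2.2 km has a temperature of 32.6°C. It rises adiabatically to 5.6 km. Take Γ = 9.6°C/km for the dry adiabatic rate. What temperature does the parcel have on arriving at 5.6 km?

2200 → 5600 m (dry adiabatic, 9.6°C/km): ΔT = -9.6 × 3.4 = -32.64°C → T = -0.04°C

-0.04°C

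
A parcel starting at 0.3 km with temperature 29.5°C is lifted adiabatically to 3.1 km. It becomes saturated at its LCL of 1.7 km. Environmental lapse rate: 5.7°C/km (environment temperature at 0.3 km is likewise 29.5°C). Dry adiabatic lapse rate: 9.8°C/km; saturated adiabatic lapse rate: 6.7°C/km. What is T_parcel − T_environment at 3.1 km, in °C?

Parcel:
  300 → 1700 m (dry, 9.8°C/km): ΔT = -9.8 × 1.4 = -13.72°C → T = 15.78°C
  1700 → 3100 m (saturated, 6.7°C/km): ΔT = -6.7 × 1.4 = -9.38°C → T = 6.4°C
Environment:
  300 → 3100 m (environment, 5.7°C/km): ΔT = -5.7 × 2.8 = -15.96°C → T = 13.54°C
T_parcel − T_env = 6.4 − 13.54 = -7.14°C

-7.14°C (parcel cooler than environment)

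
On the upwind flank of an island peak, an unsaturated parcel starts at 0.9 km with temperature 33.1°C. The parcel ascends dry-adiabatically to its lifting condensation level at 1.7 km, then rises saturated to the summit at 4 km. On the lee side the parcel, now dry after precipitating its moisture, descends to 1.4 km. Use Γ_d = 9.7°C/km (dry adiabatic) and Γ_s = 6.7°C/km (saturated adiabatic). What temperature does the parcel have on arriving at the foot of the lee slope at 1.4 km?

35.15°C

900 → 1700 m (dry, 9.7°C/km): ΔT = -9.7 × 0.8 = -7.76°C → T = 25.34°C
1700 → 4000 m (saturated, 6.7°C/km): ΔT = -6.7 × 2.3 = -15.41°C → T = 9.93°C
4000 → 1400 m (dry descent, 9.7°C/km): ΔT = +9.7 × 2.6 = +25.22°C → T = 35.15°C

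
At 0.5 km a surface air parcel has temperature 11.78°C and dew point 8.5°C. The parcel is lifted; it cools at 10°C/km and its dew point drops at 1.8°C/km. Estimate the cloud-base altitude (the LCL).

T and T_d converge at 10 − 1.8 = 8.2°C per km
Height above start = (11.78 − 8.5) / 8.2 = 0.4 km
LCL altitude = 500 m + 400 m = 900 m

0.9 km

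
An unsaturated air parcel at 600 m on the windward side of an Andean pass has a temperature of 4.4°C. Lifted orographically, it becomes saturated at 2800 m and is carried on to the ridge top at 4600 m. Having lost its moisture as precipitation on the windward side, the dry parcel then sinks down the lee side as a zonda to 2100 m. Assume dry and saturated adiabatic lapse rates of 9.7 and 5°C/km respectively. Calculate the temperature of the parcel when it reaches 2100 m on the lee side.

600 → 2800 m (dry, 9.7°C/km): ΔT = -9.7 × 2.2 = -21.34°C → T = -16.94°C
2800 → 4600 m (saturated, 5°C/km): ΔT = -5 × 1.8 = -9°C → T = -25.94°C
4600 → 2100 m (dry descent, 9.7°C/km): ΔT = +9.7 × 2.5 = +24.25°C → T = -1.69°C

-1.69°C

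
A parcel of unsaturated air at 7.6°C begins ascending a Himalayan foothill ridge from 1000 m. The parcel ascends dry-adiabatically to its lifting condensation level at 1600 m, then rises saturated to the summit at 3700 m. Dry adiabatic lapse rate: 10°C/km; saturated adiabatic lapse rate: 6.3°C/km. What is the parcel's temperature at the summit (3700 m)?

-11.63°C

1000 → 1600 m (dry, 10°C/km): ΔT = -10 × 0.6 = -6°C → T = 1.6°C
1600 → 3700 m (saturated, 6.3°C/km): ΔT = -6.3 × 2.1 = -13.23°C → T = -11.63°C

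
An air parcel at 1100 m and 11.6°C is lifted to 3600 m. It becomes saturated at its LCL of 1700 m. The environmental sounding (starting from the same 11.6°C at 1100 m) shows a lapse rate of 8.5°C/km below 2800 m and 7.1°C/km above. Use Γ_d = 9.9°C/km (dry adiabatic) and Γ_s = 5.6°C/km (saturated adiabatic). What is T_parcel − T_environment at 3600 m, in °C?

+3.55°C (parcel warmer than environment)

Parcel:
  1100 → 1700 m (dry, 9.9°C/km): ΔT = -9.9 × 0.6 = -5.94°C → T = 5.66°C
  1700 → 3600 m (saturated, 5.6°C/km): ΔT = -5.6 × 1.9 = -10.64°C → T = -4.98°C
Environment:
  1100 → 2800 m (environment, lower layer, 8.5°C/km): ΔT = -8.5 × 1.7 = -14.45°C → T = -2.85°C
  2800 → 3600 m (environment, upper layer, 7.1°C/km): ΔT = -7.1 × 0.8 = -5.68°C → T = -8.53°C
T_parcel − T_env = -4.98 − (-8.53) = +3.55°C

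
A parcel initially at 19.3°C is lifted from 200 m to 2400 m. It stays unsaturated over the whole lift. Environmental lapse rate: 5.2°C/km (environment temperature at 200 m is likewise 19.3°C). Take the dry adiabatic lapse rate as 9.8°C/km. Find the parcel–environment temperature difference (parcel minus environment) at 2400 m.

Parcel:
  200 → 2400 m (dry, 9.8°C/km): ΔT = -9.8 × 2.2 = -21.56°C → T = -2.26°C
Environment:
  200 → 2400 m (environment, 5.2°C/km): ΔT = -5.2 × 2.2 = -11.44°C → T = 7.86°C
T_parcel − T_env = -2.26 − 7.86 = -10.12°C

-10.12°C (parcel cooler than environment)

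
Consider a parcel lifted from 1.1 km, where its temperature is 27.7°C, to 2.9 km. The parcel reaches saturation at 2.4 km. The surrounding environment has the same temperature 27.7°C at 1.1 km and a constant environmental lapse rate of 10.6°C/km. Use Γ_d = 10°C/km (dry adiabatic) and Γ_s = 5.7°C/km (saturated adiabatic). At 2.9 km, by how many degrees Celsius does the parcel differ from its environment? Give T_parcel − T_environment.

+3.23°C (parcel warmer than environment)

Parcel:
  1100 → 2400 m (dry, 10°C/km): ΔT = -10 × 1.3 = -13°C → T = 14.7°C
  2400 → 2900 m (saturated, 5.7°C/km): ΔT = -5.7 × 0.5 = -2.85°C → T = 11.85°C
Environment:
  1100 → 2900 m (environment, 10.6°C/km): ΔT = -10.6 × 1.8 = -19.08°C → T = 8.62°C
T_parcel − T_env = 11.85 − 8.62 = +3.23°C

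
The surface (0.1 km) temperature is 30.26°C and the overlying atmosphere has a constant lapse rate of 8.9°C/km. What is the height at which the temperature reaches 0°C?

3.5 km

Height above start = (30.26 − 0) / 8.9 = 3.4 km
Altitude = 100 m + 3400 m = 3500 m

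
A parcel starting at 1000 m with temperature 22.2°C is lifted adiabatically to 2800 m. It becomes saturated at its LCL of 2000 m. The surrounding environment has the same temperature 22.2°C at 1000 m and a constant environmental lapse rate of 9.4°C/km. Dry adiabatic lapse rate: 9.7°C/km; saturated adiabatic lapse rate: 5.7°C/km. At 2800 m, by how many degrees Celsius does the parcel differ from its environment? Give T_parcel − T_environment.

Parcel:
  From 1000 m to 2000 m (dry): cools by 9.7 × 1 = 9.7°C, giving 12.5°C.
  From 2000 m to 2800 m (saturated): cools by 5.7 × 0.8 = 4.56°C, giving 7.94°C.
Environment:
  From 1000 m to 2800 m (environment): cools by 9.4 × 1.8 = 16.92°C, giving 5.28°C.
T_parcel − T_env = 7.94 − 5.28 = +2.66°C

+2.66°C (parcel warmer than environment)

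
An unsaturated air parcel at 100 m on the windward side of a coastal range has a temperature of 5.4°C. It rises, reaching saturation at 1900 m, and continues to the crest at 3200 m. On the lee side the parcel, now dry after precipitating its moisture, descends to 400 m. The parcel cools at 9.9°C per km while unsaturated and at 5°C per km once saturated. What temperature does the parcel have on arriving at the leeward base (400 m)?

100 → 1900 m (dry, 9.9°C/km): ΔT = -9.9 × 1.8 = -17.82°C → T = -12.42°C
1900 → 3200 m (saturated, 5°C/km): ΔT = -5 × 1.3 = -6.5°C → T = -18.92°C
3200 → 400 m (dry descent, 9.9°C/km): ΔT = +9.9 × 2.8 = +27.72°C → T = 8.8°C

8.8°C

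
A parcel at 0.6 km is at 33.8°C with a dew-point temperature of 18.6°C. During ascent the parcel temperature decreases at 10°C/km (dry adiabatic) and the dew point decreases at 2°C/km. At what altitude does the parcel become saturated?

T and T_d converge at 10 − 2 = 8°C per km
Height above start = (33.8 − 18.6) / 8 = 1.9 km
LCL altitude = 600 m + 1900 m = 2500 m

2.5 km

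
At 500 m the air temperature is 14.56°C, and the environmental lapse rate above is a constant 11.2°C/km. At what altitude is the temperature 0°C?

1800 m

Height above start = (14.56 − 0) / 11.2 = 1.3 km
Altitude = 500 m + 1300 m = 1800 m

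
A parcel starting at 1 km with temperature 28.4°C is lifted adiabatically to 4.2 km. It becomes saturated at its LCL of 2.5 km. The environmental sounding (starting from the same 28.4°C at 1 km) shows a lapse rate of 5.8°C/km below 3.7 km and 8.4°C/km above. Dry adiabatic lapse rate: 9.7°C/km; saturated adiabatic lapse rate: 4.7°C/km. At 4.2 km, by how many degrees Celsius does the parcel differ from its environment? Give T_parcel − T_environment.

Parcel:
  1000 → 2500 m (dry, 9.7°C/km): ΔT = -9.7 × 1.5 = -14.55°C → T = 13.85°C
  2500 → 4200 m (saturated, 4.7°C/km): ΔT = -4.7 × 1.7 = -7.99°C → T = 5.86°C
Environment:
  1000 → 3700 m (environment, lower layer, 5.8°C/km): ΔT = -5.8 × 2.7 = -15.66°C → T = 12.74°C
  3700 → 4200 m (environment, upper layer, 8.4°C/km): ΔT = -8.4 × 0.5 = -4.2°C → T = 8.54°C
T_parcel − T_env = 5.86 − 8.54 = -2.68°C

-2.68°C (parcel cooler than environment)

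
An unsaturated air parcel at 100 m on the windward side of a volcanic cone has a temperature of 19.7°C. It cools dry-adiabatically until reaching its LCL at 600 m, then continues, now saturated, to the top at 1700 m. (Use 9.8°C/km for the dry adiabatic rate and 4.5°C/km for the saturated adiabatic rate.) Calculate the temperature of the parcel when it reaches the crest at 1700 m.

100–600 m, dry: Δz = 0.5 km ⇒ ΔT = -4.9°C; T = 14.8°C
600–1700 m, saturated: Δz = 1.1 km ⇒ ΔT = -4.95°C; T = 9.85°C

9.85°C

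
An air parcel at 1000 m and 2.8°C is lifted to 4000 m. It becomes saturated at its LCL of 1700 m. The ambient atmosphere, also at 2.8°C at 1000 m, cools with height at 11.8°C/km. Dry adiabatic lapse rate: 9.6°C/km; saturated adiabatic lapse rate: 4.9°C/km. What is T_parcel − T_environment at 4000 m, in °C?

+17.41°C (parcel warmer than environment)

Parcel:
  Dry to 1700 m: -9.6 × 0.7 km = -6.72°C, so T = -3.92°C.
  Saturated to 4000 m: -4.9 × 2.3 km = -11.27°C, so T = -15.19°C.
Environment:
  Environment to 4000 m: -11.8 × 3 km = -35.4°C, so T = -32.6°C.
T_parcel − T_env = -15.19 − (-32.6) = +17.41°C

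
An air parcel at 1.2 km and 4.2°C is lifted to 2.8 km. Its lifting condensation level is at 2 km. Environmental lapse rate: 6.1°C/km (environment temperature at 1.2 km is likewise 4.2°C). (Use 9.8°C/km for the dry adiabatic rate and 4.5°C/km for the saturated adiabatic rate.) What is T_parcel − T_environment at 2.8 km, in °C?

-1.68°C (parcel cooler than environment)

Parcel:
  1200 → 2000 m (dry, 9.8°C/km): ΔT = -9.8 × 0.8 = -7.84°C → T = -3.64°C
  2000 → 2800 m (saturated, 4.5°C/km): ΔT = -4.5 × 0.8 = -3.6°C → T = -7.24°C
Environment:
  1200 → 2800 m (environment, 6.1°C/km): ΔT = -6.1 × 1.6 = -9.76°C → T = -5.56°C
T_parcel − T_env = -7.24 − (-5.56) = -1.68°C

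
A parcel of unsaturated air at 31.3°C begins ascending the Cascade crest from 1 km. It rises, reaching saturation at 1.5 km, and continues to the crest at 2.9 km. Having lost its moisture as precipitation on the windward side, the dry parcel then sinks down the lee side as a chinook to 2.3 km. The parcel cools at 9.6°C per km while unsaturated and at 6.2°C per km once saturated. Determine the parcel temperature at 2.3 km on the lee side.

1000 → 1500 m (dry, 9.6°C/km): ΔT = -9.6 × 0.5 = -4.8°C → T = 26.5°C
1500 → 2900 m (saturated, 6.2°C/km): ΔT = -6.2 × 1.4 = -8.68°C → T = 17.82°C
2900 → 2300 m (dry descent, 9.6°C/km): ΔT = +9.6 × 0.6 = +5.76°C → T = 23.58°C

23.58°C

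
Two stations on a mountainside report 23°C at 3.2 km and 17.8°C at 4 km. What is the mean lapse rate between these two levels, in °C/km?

Γ = −ΔT/Δz = (23 − 17.8) / (4000 − 3200) m
  = 5.2°C / 0.8 km = 6.5°C/km

6.5°C/km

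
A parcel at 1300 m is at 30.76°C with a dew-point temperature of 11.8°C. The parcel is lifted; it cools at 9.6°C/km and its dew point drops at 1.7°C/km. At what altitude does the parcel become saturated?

3700 m

T and T_d converge at 9.6 − 1.7 = 7.9°C per km
Height above start = (30.76 − 11.8) / 7.9 = 2.4 km
LCL altitude = 1300 m + 2400 m = 3700 m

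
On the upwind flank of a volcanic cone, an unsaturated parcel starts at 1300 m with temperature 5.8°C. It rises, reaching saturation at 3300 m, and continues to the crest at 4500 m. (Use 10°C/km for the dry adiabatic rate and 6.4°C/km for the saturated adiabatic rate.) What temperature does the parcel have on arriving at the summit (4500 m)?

-21.88°C

1300 → 3300 m (dry, 10°C/km): ΔT = -10 × 2 = -20°C → T = -14.2°C
3300 → 4500 m (saturated, 6.4°C/km): ΔT = -6.4 × 1.2 = -7.68°C → T = -21.88°C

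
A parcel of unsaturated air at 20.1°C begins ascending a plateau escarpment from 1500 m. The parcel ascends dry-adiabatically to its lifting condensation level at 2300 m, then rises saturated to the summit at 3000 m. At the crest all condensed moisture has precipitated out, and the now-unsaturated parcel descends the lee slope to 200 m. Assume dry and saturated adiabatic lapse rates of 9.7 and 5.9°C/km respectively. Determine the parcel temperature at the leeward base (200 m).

1500 → 2300 m (dry, 9.7°C/km): ΔT = -9.7 × 0.8 = -7.76°C → T = 12.34°C
2300 → 3000 m (saturated, 5.9°C/km): ΔT = -5.9 × 0.7 = -4.13°C → T = 8.21°C
3000 → 200 m (dry descent, 9.7°C/km): ΔT = +9.7 × 2.8 = +27.16°C → T = 35.37°C

35.37°C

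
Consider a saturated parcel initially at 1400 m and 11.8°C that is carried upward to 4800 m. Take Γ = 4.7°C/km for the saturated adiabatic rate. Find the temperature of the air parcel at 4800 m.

-4.18°C

From 1400 m to 4800 m (saturated adiabatic): cools by 4.7 × 3.4 = 15.98°C, giving -4.18°C.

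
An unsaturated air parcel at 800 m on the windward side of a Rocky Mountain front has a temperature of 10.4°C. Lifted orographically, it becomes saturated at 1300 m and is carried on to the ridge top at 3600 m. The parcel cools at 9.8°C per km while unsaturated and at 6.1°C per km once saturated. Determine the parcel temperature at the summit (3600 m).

-8.53°C

800–1300 m, dry: Δz = 0.5 km ⇒ ΔT = -4.9°C; T = 5.5°C
1300–3600 m, saturated: Δz = 2.3 km ⇒ ΔT = -14.03°C; T = -8.53°C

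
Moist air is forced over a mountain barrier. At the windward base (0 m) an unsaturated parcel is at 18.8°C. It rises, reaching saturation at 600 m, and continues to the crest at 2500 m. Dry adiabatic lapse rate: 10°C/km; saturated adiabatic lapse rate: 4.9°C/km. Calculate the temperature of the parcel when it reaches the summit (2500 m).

3.49°C

From 0 m to 600 m (dry): cools by 10 × 0.6 = 6°C, giving 12.8°C.
From 600 m to 2500 m (saturated): cools by 4.9 × 1.9 = 9.31°C, giving 3.49°C.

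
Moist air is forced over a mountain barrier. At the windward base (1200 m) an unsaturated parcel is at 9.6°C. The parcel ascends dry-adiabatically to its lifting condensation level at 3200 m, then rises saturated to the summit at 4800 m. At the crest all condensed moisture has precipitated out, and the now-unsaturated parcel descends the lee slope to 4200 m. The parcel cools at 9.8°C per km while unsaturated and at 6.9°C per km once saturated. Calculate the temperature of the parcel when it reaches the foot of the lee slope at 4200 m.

From 1200 m to 3200 m (dry): cools by 9.8 × 2 = 19.6°C, giving -10°C.
From 3200 m to 4800 m (saturated): cools by 6.9 × 1.6 = 11.04°C, giving -21.04°C.
From 4800 m to 4200 m (dry descent): warms by 9.8 × 0.6 = 5.88°C, giving -15.16°C.

-15.16°C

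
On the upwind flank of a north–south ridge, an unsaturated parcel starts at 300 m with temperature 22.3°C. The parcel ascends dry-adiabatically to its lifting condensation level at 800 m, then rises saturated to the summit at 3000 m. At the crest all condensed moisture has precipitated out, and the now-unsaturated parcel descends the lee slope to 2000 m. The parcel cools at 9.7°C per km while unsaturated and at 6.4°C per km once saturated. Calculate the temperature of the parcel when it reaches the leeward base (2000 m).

300–800 m, dry: Δz = 0.5 km ⇒ ΔT = -4.85°C; T = 17.45°C
800–3000 m, saturated: Δz = 2.2 km ⇒ ΔT = -14.08°C; T = 3.37°C
3000–2000 m, dry descent: Δz = 1 km ⇒ ΔT = +9.7°C; T = 13.07°C

13.07°C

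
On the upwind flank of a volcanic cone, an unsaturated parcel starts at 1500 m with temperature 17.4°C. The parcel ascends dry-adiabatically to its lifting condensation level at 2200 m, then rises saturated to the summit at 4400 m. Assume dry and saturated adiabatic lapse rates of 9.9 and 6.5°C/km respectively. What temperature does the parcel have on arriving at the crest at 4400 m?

-3.83°C

Dry to 2200 m: -9.9 × 0.7 km = -6.93°C, so T = 10.47°C.
Saturated to 4400 m: -6.5 × 2.2 km = -14.3°C, so T = -3.83°C.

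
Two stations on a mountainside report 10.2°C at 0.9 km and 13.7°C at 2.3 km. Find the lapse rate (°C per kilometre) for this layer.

Γ = −ΔT/Δz = (10.2 − 13.7) / (2300 − 900) m
  = -3.5°C / 1.4 km = -2.5°C/km

-2.5°C/km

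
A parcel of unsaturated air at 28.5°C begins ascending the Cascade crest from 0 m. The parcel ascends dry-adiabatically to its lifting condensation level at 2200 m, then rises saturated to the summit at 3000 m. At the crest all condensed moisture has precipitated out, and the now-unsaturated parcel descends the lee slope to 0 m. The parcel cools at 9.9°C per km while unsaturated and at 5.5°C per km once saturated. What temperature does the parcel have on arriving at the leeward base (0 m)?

32.02°C

0 → 2200 m (dry, 9.9°C/km): ΔT = -9.9 × 2.2 = -21.78°C → T = 6.72°C
2200 → 3000 m (saturated, 5.5°C/km): ΔT = -5.5 × 0.8 = -4.4°C → T = 2.32°C
3000 → 0 m (dry descent, 9.9°C/km): ΔT = +9.9 × 3 = +29.7°C → T = 32.02°C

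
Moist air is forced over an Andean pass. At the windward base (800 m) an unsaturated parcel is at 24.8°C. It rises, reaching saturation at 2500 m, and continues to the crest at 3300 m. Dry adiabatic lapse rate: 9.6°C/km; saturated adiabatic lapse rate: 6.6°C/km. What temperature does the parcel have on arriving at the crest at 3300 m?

800 → 2500 m (dry, 9.6°C/km): ΔT = -9.6 × 1.7 = -16.32°C → T = 8.48°C
2500 → 3300 m (saturated, 6.6°C/km): ΔT = -6.6 × 0.8 = -5.28°C → T = 3.2°C

3.2°C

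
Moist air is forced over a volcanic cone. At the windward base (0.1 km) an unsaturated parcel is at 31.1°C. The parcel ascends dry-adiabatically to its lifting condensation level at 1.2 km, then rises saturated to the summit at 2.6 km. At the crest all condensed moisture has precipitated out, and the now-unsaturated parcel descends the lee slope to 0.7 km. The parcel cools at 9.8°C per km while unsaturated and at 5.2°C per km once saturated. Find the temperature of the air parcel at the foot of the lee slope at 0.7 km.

100–1200 m, dry: Δz = 1.1 km ⇒ ΔT = -10.78°C; T = 20.32°C
1200–2600 m, saturated: Δz = 1.4 km ⇒ ΔT = -7.28°C; T = 13.04°C
2600–700 m, dry descent: Δz = 1.9 km ⇒ ΔT = +18.62°C; T = 31.66°C

31.66°C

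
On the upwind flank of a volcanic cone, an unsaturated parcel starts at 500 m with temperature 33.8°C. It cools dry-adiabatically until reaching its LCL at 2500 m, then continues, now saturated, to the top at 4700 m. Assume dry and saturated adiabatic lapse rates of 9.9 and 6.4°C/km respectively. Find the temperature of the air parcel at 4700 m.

500–2500 m, dry: Δz = 2 km ⇒ ΔT = -19.8°C; T = 14°C
2500–4700 m, saturated: Δz = 2.2 km ⇒ ΔT = -14.08°C; T = -0.08°C

-0.08°C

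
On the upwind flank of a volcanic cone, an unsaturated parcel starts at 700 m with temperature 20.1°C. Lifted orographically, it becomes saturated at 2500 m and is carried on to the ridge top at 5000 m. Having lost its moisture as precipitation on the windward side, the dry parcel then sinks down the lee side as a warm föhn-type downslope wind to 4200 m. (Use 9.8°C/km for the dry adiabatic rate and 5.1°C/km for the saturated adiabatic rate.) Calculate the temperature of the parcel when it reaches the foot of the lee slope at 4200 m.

-2.45°C

From 700 m to 2500 m (dry): cools by 9.8 × 1.8 = 17.64°C, giving 2.46°C.
From 2500 m to 5000 m (saturated): cools by 5.1 × 2.5 = 12.75°C, giving -10.29°C.
From 5000 m to 4200 m (dry descent): warms by 9.8 × 0.8 = 7.84°C, giving -2.45°C.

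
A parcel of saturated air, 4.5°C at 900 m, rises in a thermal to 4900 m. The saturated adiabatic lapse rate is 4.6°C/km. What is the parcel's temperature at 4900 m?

-13.9°C

From 900 m to 4900 m (saturated adiabatic): cools by 4.6 × 4 = 18.4°C, giving -13.9°C.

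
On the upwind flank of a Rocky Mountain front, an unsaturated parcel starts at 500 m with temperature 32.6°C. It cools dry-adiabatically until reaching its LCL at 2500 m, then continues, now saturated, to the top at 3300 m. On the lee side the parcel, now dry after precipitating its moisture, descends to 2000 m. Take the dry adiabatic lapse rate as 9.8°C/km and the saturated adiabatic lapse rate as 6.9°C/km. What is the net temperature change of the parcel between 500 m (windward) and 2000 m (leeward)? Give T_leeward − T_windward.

500 → 2500 m (dry, 9.8°C/km): ΔT = -9.8 × 2 = -19.6°C → T = 13°C
2500 → 3300 m (saturated, 6.9°C/km): ΔT = -6.9 × 0.8 = -5.52°C → T = 7.48°C
3300 → 2000 m (dry descent, 9.8°C/km): ΔT = +9.8 × 1.3 = +12.74°C → T = 20.22°C
Net change vs windward start: 20.22 − 32.6 = -12.38°C

-12.38°C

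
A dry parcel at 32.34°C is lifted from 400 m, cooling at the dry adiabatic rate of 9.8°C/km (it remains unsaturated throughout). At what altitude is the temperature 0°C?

Height above start = (32.34 − 0) / 9.8 = 3.3 km
Altitude = 400 m + 3300 m = 3700 m

3700 m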